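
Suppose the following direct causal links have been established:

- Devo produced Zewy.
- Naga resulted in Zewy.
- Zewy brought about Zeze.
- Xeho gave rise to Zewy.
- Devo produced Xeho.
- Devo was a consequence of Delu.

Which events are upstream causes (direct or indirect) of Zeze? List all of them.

Immediate cause of Zeze: Zewy.
Further upstream: Delu, Naga, Devo, Xeho.

Delu, Devo, Naga, Xeho, Zewy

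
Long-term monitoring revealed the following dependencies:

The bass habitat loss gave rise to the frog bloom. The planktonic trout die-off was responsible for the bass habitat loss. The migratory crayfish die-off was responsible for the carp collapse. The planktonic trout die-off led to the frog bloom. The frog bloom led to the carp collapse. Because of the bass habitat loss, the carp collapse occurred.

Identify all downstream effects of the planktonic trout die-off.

the bass habitat loss, the carp collapse, the frog bloom

Direct effects: the bass habitat loss, the frog bloom.
2 steps out: the carp collapse.
Not reachable from it: the migratory crayfish die-off.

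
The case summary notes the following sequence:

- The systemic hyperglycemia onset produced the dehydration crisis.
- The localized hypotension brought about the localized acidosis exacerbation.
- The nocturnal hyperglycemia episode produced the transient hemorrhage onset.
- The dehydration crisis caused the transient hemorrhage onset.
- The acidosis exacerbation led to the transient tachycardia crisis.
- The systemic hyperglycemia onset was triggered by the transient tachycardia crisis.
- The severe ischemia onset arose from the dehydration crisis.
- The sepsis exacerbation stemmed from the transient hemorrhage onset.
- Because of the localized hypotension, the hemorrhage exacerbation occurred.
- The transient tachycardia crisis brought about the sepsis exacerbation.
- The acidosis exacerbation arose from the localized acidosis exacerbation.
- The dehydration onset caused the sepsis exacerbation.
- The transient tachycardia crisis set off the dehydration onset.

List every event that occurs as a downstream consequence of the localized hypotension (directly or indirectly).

the acidosis exacerbation, the dehydration crisis, the dehydration onset, the hemorrhage exacerbation, the localized acidosis exacerbation, the sepsis exacerbation, the severe ischemia onset, the systemic hyperglycemia onset, the transient hemorrhage onset, the transient tachycardia crisis

Direct effects: the localized acidosis exacerbation, the hemorrhage exacerbation.
2 steps out: the acidosis exacerbation.
3 steps out: the transient tachycardia crisis.
4 steps out: the systemic hyperglycemia onset, the dehydration onset, the sepsis exacerbation.
5 steps out: the dehydration crisis.
6 steps out: the transient hemorrhage onset, the severe ischemia onset.
Not reachable from it: the nocturnal hyperglycemia episode.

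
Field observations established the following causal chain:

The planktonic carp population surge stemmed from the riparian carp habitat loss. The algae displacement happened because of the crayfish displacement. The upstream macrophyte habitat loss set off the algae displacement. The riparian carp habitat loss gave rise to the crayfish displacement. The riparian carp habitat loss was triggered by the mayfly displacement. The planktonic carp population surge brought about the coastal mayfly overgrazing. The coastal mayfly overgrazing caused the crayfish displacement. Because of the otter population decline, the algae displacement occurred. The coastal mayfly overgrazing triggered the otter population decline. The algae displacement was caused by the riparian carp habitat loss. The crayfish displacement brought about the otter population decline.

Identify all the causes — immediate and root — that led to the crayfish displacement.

Immediate causes of the crayfish displacement: the riparian carp habitat loss, the coastal mayfly overgrazing.
Further upstream: the mayfly displacement, the planktonic carp population surge.

the coastal mayfly overgrazing, the mayfly displacement, the planktonic carp population surge, the riparian carp habitat loss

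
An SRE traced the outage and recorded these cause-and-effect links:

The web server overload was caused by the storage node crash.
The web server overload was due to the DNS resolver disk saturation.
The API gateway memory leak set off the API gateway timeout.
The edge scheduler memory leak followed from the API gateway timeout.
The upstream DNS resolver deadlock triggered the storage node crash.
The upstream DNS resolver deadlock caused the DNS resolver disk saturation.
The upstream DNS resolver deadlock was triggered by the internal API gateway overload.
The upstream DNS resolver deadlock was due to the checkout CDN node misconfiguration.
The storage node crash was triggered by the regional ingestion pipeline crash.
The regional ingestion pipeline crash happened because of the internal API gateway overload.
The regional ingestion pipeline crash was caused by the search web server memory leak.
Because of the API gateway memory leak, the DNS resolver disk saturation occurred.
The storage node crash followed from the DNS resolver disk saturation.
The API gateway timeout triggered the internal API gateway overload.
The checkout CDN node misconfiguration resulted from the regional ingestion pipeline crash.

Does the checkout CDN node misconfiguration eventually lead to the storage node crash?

There is a causal chain: the checkout CDN node misconfiguration → the upstream DNS resolver deadlock → the storage node crash.

Yes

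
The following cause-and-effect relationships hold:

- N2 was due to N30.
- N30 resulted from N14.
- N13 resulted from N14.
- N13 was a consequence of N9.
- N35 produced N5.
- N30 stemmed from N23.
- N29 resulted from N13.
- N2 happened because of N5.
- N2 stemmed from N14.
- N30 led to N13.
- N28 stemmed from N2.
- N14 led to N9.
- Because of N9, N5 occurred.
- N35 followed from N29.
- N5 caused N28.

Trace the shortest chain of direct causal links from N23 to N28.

N23 → N30 → N2 → N28

N23 → N30
N30 → N2
N2 → N28
Length: 3 steps.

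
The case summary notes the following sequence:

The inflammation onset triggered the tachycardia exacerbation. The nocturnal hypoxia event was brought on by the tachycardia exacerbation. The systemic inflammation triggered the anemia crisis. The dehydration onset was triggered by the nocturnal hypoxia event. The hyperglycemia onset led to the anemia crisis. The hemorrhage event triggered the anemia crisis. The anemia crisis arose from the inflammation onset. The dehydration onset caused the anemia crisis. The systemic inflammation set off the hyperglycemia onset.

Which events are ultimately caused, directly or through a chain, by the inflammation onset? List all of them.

Direct effects: the tachycardia exacerbation, the anemia crisis.
2 steps out: the nocturnal hypoxia event.
3 steps out: the dehydration onset.
Not reachable from it: the hemorrhage event, the systemic inflammation, the hyperglycemia onset.

the anemia crisis, the dehydration onset, the nocturnal hypoxia event, the tachycardia exacerbation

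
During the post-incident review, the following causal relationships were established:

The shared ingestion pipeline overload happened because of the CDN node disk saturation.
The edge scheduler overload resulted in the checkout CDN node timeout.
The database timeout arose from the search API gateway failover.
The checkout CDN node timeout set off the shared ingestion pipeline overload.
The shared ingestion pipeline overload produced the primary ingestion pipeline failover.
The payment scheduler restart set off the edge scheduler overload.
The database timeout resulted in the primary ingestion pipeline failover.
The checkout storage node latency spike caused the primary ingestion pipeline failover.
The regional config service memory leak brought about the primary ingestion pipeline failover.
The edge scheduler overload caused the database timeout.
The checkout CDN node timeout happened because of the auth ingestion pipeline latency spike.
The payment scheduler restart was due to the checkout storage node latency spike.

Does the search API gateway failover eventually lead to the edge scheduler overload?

The search API gateway failover leads to the database timeout, the primary ingestion pipeline failover; the edge scheduler overload is not among them.

No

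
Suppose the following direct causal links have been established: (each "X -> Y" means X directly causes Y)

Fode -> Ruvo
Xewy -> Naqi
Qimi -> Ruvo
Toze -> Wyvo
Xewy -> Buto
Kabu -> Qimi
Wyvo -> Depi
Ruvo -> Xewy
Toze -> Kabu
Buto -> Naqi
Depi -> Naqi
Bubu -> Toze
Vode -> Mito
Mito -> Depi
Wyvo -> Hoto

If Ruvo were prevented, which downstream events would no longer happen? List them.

Buto, Xewy

Downstream of Ruvo: Xewy, Buto, Naqi.
Of those, still caused via another path: Naqi.
The remainder have no surviving cause.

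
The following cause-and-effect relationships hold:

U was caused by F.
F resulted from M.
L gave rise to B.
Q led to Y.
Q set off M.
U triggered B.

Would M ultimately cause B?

There is a causal chain: M → F → U → B.

Yes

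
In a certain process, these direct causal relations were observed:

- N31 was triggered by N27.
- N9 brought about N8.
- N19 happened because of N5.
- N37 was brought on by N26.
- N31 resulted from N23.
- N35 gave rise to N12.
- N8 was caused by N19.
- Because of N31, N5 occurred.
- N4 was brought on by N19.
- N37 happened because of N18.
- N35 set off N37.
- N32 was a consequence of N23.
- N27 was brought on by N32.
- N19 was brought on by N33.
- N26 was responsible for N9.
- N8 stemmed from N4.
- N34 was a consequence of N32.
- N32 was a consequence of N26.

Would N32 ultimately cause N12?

No

N32 leads to N27, N31, N34, N5, N19, N4, N8; N12 is not among them.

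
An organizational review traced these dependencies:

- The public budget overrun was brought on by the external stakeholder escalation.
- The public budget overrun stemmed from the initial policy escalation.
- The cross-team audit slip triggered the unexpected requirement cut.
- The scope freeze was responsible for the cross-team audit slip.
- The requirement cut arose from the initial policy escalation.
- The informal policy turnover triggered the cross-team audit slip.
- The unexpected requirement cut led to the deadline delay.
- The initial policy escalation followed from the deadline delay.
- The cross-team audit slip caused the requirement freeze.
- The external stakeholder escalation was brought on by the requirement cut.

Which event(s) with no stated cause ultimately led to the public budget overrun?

Tracing upstream from the public budget overrun: the public budget overrun ← the initial policy escalation ← the deadline delay ← the unexpected requirement cut ← the cross-team audit slip ← the informal policy turnover.
A separate upstream branch: the public budget overrun ← the initial policy escalation ← the deadline delay ← the unexpected requirement cut ← the cross-team audit slip ← the scope freeze.
Each of those chain origins has no stated cause.

the informal policy turnover, the scope freeze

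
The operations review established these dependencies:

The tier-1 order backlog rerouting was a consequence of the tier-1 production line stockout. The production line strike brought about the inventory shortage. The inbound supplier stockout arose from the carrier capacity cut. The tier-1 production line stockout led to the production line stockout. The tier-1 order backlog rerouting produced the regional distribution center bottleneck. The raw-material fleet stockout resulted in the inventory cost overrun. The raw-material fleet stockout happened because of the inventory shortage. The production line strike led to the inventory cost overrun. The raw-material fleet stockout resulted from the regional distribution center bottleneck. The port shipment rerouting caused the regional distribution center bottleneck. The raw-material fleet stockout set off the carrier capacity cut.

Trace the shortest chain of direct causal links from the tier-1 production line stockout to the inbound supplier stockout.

the tier-1 production line stockout → the tier-1 order backlog rerouting → the regional distribution center bottleneck → the raw-material fleet stockout → the carrier capacity cut → the inbound supplier stockout

the tier-1 production line stockout → the tier-1 order backlog rerouting
the tier-1 order backlog rerouting → the regional distribution center bottleneck
the regional distribution center bottleneck → the raw-material fleet stockout
the raw-material fleet stockout → the carrier capacity cut
the carrier capacity cut → the inbound supplier stockout
Length: 5 steps.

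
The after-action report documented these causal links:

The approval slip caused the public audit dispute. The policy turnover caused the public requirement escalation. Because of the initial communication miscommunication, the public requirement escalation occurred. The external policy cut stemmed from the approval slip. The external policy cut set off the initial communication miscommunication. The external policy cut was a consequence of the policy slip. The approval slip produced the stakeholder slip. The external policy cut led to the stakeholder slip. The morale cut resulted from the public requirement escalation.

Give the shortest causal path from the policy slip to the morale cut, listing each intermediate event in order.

the policy slip → the external policy cut → the initial communication miscommunication → the public requirement escalation → the morale cut

the policy slip → the external policy cut
the external policy cut → the initial communication miscommunication
the initial communication miscommunication → the public requirement escalation
the public requirement escalation → the morale cut
Length: 4 steps.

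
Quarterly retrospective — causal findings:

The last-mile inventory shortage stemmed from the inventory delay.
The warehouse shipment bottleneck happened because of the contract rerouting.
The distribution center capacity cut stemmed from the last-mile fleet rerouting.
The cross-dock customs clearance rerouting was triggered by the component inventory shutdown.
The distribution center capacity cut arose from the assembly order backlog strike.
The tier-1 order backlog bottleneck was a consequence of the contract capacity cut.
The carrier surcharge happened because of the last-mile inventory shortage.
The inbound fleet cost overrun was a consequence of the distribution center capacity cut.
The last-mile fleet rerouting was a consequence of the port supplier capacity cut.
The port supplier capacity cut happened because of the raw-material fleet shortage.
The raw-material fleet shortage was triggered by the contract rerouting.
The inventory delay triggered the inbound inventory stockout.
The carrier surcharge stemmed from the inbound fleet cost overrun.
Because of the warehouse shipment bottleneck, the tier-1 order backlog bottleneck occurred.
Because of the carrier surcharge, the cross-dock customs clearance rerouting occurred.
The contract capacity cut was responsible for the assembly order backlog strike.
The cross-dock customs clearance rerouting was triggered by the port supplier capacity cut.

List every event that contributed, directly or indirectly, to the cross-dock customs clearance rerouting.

Immediate causes of the cross-dock customs clearance rerouting: the port supplier capacity cut, the component inventory shutdown, the carrier surcharge.
Further upstream: the contract rerouting, the contract capacity cut, the raw-material fleet shortage, the inventory delay, the last-mile fleet rerouting, the assembly order backlog strike, the distribution center capacity cut, the inbound fleet cost overrun, the last-mile inventory shortage.

the assembly order backlog strike, the carrier surcharge, the component inventory shutdown, the contract capacity cut, the contract rerouting, the distribution center capacity cut, the inbound fleet cost overrun, the inventory delay, the last-mile fleet rerouting, the last-mile inventory shortage, the port supplier capacity cut, the raw-material fleet shortage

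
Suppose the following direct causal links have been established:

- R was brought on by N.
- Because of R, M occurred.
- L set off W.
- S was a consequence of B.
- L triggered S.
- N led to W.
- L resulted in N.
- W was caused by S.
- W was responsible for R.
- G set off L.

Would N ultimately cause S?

No

N leads to W, R, M; S is not among them.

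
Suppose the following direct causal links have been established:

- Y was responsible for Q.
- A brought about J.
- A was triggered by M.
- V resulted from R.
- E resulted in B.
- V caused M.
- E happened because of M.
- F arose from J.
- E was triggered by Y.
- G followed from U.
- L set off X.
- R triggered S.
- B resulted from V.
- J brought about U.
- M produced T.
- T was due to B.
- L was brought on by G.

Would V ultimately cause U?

Yes

There is a causal chain: V → M → A → J → U.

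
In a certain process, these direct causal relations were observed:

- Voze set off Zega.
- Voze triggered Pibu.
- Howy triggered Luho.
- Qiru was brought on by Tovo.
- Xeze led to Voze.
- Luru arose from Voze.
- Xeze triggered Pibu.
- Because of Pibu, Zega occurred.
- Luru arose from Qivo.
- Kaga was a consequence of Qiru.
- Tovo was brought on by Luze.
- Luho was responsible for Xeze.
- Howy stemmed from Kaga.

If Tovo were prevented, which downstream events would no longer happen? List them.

Downstream of Tovo: Qiru, Kaga, Howy, Luho, Xeze, Voze, Pibu, Zega, Luru.
Of those, still caused via another path: Luru.
The remainder have no surviving cause.

Howy, Kaga, Luho, Pibu, Qiru, Voze, Xeze, Zega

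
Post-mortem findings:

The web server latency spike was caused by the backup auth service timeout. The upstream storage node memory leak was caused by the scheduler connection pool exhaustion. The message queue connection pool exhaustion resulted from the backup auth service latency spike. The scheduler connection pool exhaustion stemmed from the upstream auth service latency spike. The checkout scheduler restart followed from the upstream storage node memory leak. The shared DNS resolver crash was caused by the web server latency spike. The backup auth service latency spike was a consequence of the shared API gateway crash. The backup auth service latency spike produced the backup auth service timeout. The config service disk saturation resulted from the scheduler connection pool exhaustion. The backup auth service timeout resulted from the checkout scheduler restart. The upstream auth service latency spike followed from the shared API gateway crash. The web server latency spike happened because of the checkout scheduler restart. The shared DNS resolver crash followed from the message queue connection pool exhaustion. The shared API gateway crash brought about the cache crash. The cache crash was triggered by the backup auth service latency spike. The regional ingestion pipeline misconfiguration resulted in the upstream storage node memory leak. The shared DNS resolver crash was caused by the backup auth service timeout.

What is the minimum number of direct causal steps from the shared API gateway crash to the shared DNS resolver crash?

Shortest chain: the shared API gateway crash → the backup auth service latency spike → the message queue connection pool exhaustion → the shared DNS resolver crash.

3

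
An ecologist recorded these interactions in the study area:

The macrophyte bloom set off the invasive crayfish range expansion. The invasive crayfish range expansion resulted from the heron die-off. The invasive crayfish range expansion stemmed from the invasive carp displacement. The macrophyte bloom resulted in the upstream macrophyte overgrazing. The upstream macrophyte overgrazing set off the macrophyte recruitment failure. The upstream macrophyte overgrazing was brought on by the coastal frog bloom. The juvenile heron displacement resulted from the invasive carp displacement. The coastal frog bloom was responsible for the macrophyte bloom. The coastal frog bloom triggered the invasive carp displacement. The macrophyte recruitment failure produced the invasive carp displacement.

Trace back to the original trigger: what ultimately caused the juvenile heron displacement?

the coastal frog bloom

Tracing upstream from the juvenile heron displacement: the juvenile heron displacement ← the invasive carp displacement ← the coastal frog bloom.
The coastal frog bloom has no stated cause, so it is the root.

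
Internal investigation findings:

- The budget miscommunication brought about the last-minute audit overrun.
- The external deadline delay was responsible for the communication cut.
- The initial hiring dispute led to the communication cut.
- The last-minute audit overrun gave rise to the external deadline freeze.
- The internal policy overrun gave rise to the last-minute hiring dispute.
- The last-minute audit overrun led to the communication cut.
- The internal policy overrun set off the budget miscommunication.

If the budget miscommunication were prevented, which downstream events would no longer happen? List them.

Downstream of the budget miscommunication: the last-minute audit overrun, the external deadline freeze, the communication cut.
Of those, still caused via another path: the communication cut.
The remainder have no surviving cause.

the external deadline freeze, the last-minute audit overrun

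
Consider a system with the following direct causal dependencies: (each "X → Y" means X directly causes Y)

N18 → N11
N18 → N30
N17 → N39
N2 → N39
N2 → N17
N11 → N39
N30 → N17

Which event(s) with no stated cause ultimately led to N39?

N18, N2

Tracing upstream from N39: N39 ← N11 ← N18.
A separate upstream branch: N39 ← N2.
Each of those chain origins has no stated cause.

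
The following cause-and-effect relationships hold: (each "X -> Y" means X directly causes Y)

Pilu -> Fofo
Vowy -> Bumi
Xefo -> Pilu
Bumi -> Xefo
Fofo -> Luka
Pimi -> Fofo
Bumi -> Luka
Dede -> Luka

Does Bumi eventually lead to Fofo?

Yes

There is a causal chain: Bumi → Xefo → Pilu → Fofo.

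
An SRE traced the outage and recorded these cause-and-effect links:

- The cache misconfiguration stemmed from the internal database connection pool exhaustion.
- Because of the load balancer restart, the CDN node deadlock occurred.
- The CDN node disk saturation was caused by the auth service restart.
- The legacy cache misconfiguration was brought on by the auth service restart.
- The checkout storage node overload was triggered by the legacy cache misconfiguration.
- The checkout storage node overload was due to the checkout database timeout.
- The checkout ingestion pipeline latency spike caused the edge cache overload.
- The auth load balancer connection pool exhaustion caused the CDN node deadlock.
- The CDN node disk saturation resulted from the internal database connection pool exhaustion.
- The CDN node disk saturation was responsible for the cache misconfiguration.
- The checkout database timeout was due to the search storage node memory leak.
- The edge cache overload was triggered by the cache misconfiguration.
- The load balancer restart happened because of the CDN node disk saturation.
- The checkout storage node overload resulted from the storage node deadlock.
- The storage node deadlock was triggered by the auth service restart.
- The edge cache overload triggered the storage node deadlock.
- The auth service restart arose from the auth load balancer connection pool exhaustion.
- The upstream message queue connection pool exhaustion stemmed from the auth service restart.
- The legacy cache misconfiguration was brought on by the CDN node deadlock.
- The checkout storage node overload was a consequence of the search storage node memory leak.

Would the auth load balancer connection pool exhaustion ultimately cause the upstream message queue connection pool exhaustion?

Yes

There is a causal chain: the auth load balancer connection pool exhaustion → the auth service restart → the upstream message queue connection pool exhaustion.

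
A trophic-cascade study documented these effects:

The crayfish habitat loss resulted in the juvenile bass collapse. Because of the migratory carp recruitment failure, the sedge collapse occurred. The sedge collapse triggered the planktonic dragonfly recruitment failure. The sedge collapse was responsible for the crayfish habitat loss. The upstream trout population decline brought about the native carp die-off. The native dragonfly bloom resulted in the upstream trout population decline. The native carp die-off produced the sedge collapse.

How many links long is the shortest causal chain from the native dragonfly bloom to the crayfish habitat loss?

4

Shortest chain: the native dragonfly bloom → the upstream trout population decline → the native carp die-off → the sedge collapse → the crayfish habitat loss.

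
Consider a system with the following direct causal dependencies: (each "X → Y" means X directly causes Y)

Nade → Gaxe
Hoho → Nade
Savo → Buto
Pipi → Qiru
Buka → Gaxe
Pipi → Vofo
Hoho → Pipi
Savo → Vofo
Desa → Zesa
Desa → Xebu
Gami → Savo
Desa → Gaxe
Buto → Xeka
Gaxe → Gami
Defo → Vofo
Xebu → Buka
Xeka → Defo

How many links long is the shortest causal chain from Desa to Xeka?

Shortest chain: Desa → Gaxe → Gami → Savo → Buto → Xeka.

5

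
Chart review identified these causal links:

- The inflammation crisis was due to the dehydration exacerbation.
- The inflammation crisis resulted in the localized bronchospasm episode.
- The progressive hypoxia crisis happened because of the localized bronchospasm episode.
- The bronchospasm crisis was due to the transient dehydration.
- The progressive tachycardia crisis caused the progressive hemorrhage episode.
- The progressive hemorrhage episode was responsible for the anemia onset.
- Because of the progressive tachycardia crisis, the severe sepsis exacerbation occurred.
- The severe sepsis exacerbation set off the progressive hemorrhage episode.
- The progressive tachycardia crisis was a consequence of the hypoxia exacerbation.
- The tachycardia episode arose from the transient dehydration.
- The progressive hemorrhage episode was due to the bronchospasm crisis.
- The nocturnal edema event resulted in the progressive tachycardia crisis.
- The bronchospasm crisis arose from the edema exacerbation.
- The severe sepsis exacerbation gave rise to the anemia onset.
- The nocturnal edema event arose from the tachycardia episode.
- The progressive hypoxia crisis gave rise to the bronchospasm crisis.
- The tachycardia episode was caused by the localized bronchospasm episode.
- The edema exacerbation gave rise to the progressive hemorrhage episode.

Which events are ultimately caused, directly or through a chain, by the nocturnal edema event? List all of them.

the anemia onset, the progressive hemorrhage episode, the progressive tachycardia crisis, the severe sepsis exacerbation

Direct effects: the progressive tachycardia crisis.
2 steps out: the severe sepsis exacerbation, the progressive hemorrhage episode.
3 steps out: the anemia onset.
Not reachable from it: the hypoxia exacerbation, the transient dehydration, the edema exacerbation, the dehydration exacerbation, the inflammation crisis, the localized bronchospasm episode, the progressive hypoxia crisis, the tachycardia episode, the bronchospasm crisis.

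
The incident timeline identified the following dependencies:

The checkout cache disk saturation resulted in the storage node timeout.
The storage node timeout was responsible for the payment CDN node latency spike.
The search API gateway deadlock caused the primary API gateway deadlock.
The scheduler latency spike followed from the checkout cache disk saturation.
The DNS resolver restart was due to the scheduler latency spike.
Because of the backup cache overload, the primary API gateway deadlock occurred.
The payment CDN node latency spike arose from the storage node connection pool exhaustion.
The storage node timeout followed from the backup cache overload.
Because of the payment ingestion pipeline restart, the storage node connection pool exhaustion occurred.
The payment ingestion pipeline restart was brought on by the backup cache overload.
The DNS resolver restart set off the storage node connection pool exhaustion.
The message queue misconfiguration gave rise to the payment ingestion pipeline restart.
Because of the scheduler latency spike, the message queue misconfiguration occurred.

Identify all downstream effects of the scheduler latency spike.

Direct effects: the DNS resolver restart, the message queue misconfiguration.
2 steps out: the payment ingestion pipeline restart, the storage node connection pool exhaustion.
3 steps out: the payment CDN node latency spike.
Not reachable from it: the checkout cache disk saturation, the backup cache overload, the storage node timeout, the search API gateway deadlock, the primary API gateway deadlock.

the DNS resolver restart, the message queue misconfiguration, the payment CDN node latency spike, the payment ingestion pipeline restart, the storage node connection pool exhaustion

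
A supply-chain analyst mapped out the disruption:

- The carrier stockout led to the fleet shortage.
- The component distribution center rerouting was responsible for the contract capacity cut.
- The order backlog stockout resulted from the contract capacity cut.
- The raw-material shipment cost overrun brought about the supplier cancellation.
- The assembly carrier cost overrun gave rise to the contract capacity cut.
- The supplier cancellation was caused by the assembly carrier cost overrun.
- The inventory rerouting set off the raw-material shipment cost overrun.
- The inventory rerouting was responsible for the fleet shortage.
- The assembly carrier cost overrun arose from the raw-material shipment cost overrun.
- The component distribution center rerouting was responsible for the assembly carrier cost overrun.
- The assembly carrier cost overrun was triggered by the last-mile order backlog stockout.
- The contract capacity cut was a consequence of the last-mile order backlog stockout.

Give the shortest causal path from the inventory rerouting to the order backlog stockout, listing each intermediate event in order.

the inventory rerouting → the raw-material shipment cost overrun → the assembly carrier cost overrun → the contract capacity cut → the order backlog stockout

the inventory rerouting → the raw-material shipment cost overrun
the raw-material shipment cost overrun → the assembly carrier cost overrun
the assembly carrier cost overrun → the contract capacity cut
the contract capacity cut → the order backlog stockout
Length: 4 steps.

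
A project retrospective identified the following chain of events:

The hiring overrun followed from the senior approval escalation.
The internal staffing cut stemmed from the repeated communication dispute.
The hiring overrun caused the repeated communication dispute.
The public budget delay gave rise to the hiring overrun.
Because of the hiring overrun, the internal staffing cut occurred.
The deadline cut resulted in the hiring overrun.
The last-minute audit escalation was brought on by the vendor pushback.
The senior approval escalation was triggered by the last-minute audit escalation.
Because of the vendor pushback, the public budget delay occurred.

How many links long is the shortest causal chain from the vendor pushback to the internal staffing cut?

Shortest chain: the vendor pushback → the public budget delay → the hiring overrun → the internal staffing cut.

3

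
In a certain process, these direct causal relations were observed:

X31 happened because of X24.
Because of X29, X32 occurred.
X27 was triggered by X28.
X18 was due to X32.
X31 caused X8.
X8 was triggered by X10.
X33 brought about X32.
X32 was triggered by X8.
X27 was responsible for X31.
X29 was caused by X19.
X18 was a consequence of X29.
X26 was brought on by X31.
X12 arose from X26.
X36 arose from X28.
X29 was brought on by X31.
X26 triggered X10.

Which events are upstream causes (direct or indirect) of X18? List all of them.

X10, X19, X24, X26, X27, X28, X29, X31, X32, X33, X8

Immediate causes of X18: X29, X32.
Further upstream: X19, X24, X28, X27, X31, X26, X10, X8, X33.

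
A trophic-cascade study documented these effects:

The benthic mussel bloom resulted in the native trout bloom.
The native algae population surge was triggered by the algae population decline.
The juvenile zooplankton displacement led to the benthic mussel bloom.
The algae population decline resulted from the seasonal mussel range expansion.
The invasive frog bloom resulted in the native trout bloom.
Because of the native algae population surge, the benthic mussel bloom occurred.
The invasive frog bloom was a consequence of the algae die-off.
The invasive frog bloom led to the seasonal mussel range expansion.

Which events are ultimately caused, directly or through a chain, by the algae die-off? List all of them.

the algae population decline, the benthic mussel bloom, the invasive frog bloom, the native algae population surge, the native trout bloom, the seasonal mussel range expansion

Direct effects: the invasive frog bloom.
2 steps out: the seasonal mussel range expansion, the native trout bloom.
3 steps out: the algae population decline.
4 steps out: the native algae population surge.
5 steps out: the benthic mussel bloom.
Not reachable from it: the juvenile zooplankton displacement.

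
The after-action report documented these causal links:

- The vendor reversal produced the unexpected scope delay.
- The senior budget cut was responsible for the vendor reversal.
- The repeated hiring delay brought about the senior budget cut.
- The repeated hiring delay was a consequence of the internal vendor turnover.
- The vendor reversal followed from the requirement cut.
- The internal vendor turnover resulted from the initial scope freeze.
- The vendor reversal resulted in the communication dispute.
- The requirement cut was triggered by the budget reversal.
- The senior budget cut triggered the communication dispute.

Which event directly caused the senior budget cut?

Upstream contributors include the initial scope freeze, the internal vendor turnover, but only the repeated hiring delay feeds directly into the senior budget cut.

the repeated hiring delay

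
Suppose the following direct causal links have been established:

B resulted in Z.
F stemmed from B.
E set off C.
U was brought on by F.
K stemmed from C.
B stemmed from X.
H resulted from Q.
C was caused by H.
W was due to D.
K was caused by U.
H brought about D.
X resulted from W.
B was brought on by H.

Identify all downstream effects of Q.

B, C, D, F, H, K, U, W, X, Z

Direct effects: H.
2 steps out: D, B, C.
3 steps out: W, F, Z, K.
4 steps out: X, U.
Not reachable from it: E.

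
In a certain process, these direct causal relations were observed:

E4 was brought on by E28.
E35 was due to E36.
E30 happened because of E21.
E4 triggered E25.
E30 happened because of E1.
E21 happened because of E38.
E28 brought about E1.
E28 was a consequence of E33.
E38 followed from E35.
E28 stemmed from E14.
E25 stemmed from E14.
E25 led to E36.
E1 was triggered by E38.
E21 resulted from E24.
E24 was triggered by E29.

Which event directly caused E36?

Upstream contributors include E14, E33, E28, E4, but only E25 feeds directly into E36.

E25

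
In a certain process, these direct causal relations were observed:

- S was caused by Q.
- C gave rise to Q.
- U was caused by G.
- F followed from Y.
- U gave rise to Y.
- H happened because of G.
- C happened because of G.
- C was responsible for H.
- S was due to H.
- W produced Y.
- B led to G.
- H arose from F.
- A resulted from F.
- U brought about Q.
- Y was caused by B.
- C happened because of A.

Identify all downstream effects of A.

Direct effects: C.
2 steps out: Q, H.
3 steps out: S.
Not reachable from it: B, G, U, Y, F, W.

C, H, Q, S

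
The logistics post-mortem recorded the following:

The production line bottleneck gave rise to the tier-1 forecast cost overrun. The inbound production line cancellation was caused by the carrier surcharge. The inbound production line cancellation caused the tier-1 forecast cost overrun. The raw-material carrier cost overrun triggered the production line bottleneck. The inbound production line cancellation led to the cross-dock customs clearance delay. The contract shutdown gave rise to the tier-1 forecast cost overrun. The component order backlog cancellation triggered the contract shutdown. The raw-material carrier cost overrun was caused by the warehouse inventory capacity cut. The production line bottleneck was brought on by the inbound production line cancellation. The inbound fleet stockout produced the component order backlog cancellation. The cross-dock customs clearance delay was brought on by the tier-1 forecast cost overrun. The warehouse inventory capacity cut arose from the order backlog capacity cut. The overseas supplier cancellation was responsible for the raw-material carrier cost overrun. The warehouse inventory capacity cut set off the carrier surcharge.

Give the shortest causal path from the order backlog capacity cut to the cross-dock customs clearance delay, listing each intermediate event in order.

the order backlog capacity cut → the warehouse inventory capacity cut → the carrier surcharge → the inbound production line cancellation → the cross-dock customs clearance delay

the order backlog capacity cut → the warehouse inventory capacity cut
the warehouse inventory capacity cut → the carrier surcharge
the carrier surcharge → the inbound production line cancellation
the inbound production line cancellation → the cross-dock customs clearance delay
Length: 4 steps.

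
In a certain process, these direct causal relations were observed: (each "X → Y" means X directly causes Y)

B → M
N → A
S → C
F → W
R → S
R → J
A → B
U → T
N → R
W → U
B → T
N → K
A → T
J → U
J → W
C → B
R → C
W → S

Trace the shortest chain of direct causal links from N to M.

N → A
A → B
B → M
Length: 3 steps.

N → A → B → M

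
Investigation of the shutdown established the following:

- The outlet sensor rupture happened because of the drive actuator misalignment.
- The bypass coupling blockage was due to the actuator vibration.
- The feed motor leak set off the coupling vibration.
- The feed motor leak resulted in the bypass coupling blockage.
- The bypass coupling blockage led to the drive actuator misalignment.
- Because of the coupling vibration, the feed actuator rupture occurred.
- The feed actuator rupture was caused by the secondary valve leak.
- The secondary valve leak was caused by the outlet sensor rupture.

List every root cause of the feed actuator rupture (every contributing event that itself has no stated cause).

Tracing upstream from the feed actuator rupture: the feed actuator rupture ← the coupling vibration ← the feed motor leak.
A separate upstream branch: the feed actuator rupture ← the secondary valve leak ← the outlet sensor rupture ← the drive actuator misalignment ← the bypass coupling blockage ← the actuator vibration.
Each of those chain origins has no stated cause.

the actuator vibration, the feed motor leak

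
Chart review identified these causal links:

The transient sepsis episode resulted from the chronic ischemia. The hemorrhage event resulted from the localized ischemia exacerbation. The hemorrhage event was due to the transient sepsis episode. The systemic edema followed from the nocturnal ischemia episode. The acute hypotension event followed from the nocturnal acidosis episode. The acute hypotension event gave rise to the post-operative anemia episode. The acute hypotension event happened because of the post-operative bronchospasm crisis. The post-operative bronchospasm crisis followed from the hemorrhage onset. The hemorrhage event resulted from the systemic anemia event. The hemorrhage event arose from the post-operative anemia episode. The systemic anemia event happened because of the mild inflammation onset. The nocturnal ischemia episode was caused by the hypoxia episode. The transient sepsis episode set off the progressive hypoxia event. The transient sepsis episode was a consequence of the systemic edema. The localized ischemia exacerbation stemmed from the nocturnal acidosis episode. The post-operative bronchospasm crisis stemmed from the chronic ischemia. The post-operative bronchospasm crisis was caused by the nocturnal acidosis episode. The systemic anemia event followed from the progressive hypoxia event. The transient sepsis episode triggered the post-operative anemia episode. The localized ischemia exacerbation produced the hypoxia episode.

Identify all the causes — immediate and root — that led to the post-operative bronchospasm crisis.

Immediate causes of the post-operative bronchospasm crisis: the nocturnal acidosis episode, the chronic ischemia, the hemorrhage onset.

the chronic ischemia, the hemorrhage onset, the nocturnal acidosis episode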